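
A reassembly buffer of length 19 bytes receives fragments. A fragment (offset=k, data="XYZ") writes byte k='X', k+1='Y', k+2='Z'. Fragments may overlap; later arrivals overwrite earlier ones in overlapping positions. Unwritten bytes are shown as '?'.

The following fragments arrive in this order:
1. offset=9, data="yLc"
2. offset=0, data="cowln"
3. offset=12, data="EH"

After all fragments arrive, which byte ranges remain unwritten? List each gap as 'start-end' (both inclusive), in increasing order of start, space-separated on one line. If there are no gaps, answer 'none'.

Fragment 1: offset=9 len=3
Fragment 2: offset=0 len=5
Fragment 3: offset=12 len=2
Gaps: 5-8 14-18

Answer: 5-8 14-18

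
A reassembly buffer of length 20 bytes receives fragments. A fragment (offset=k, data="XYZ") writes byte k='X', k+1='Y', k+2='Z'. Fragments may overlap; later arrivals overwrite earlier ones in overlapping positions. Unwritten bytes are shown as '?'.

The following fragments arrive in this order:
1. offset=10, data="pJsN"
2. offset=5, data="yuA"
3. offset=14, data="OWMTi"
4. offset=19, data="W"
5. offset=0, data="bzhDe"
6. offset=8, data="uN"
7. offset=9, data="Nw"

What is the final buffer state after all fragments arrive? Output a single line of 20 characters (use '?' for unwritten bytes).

Answer: bzhDeyuAuNwJsNOWMTiW

Derivation:
Fragment 1: offset=10 data="pJsN" -> buffer=??????????pJsN??????
Fragment 2: offset=5 data="yuA" -> buffer=?????yuA??pJsN??????
Fragment 3: offset=14 data="OWMTi" -> buffer=?????yuA??pJsNOWMTi?
Fragment 4: offset=19 data="W" -> buffer=?????yuA??pJsNOWMTiW
Fragment 5: offset=0 data="bzhDe" -> buffer=bzhDeyuA??pJsNOWMTiW
Fragment 6: offset=8 data="uN" -> buffer=bzhDeyuAuNpJsNOWMTiW
Fragment 7: offset=9 data="Nw" -> buffer=bzhDeyuAuNwJsNOWMTiW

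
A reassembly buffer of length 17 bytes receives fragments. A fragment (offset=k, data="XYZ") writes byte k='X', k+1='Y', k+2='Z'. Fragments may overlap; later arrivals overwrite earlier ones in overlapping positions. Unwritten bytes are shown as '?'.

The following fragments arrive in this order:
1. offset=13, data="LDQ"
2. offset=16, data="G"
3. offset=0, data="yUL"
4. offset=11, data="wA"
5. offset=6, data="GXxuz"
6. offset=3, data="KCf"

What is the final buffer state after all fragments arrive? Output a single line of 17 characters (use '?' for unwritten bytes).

Fragment 1: offset=13 data="LDQ" -> buffer=?????????????LDQ?
Fragment 2: offset=16 data="G" -> buffer=?????????????LDQG
Fragment 3: offset=0 data="yUL" -> buffer=yUL??????????LDQG
Fragment 4: offset=11 data="wA" -> buffer=yUL????????wALDQG
Fragment 5: offset=6 data="GXxuz" -> buffer=yUL???GXxuzwALDQG
Fragment 6: offset=3 data="KCf" -> buffer=yULKCfGXxuzwALDQG

Answer: yULKCfGXxuzwALDQG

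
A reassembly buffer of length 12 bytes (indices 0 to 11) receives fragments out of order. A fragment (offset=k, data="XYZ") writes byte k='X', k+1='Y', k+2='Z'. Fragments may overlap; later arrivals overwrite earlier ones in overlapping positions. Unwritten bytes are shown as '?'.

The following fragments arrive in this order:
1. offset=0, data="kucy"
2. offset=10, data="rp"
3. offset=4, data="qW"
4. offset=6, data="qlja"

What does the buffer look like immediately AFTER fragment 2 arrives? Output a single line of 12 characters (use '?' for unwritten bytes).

Fragment 1: offset=0 data="kucy" -> buffer=kucy????????
Fragment 2: offset=10 data="rp" -> buffer=kucy??????rp

Answer: kucy??????rp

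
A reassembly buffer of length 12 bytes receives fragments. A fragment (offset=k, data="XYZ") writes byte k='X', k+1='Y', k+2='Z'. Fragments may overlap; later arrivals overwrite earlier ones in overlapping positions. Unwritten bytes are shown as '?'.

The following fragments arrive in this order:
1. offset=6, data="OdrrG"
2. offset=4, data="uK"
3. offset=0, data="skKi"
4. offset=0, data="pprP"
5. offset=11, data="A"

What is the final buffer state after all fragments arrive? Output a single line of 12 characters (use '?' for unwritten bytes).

Fragment 1: offset=6 data="OdrrG" -> buffer=??????OdrrG?
Fragment 2: offset=4 data="uK" -> buffer=????uKOdrrG?
Fragment 3: offset=0 data="skKi" -> buffer=skKiuKOdrrG?
Fragment 4: offset=0 data="pprP" -> buffer=pprPuKOdrrG?
Fragment 5: offset=11 data="A" -> buffer=pprPuKOdrrGA

Answer: pprPuKOdrrGA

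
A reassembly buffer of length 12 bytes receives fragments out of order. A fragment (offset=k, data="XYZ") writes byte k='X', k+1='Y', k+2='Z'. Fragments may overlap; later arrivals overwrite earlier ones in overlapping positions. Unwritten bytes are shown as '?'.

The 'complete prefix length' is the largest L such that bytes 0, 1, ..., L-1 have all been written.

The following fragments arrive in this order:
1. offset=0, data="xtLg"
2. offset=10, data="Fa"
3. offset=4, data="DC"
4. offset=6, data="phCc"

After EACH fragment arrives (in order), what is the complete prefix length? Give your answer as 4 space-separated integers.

Fragment 1: offset=0 data="xtLg" -> buffer=xtLg???????? -> prefix_len=4
Fragment 2: offset=10 data="Fa" -> buffer=xtLg??????Fa -> prefix_len=4
Fragment 3: offset=4 data="DC" -> buffer=xtLgDC????Fa -> prefix_len=6
Fragment 4: offset=6 data="phCc" -> buffer=xtLgDCphCcFa -> prefix_len=12

Answer: 4 4 6 12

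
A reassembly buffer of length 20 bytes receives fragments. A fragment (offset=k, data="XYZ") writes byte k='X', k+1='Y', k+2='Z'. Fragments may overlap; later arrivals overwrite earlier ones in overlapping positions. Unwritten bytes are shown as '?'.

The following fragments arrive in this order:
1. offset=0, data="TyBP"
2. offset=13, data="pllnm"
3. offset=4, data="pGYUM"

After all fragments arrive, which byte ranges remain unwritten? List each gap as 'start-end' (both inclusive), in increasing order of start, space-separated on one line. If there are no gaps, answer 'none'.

Answer: 9-12 18-19

Derivation:
Fragment 1: offset=0 len=4
Fragment 2: offset=13 len=5
Fragment 3: offset=4 len=5
Gaps: 9-12 18-19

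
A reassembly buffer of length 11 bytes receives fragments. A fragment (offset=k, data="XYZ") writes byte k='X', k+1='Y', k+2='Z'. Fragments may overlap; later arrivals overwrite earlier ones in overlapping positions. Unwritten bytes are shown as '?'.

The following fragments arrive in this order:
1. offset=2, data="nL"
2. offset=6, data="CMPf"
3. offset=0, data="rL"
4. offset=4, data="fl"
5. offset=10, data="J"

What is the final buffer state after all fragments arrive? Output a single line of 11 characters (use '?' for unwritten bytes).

Fragment 1: offset=2 data="nL" -> buffer=??nL???????
Fragment 2: offset=6 data="CMPf" -> buffer=??nL??CMPf?
Fragment 3: offset=0 data="rL" -> buffer=rLnL??CMPf?
Fragment 4: offset=4 data="fl" -> buffer=rLnLflCMPf?
Fragment 5: offset=10 data="J" -> buffer=rLnLflCMPfJ

Answer: rLnLflCMPfJ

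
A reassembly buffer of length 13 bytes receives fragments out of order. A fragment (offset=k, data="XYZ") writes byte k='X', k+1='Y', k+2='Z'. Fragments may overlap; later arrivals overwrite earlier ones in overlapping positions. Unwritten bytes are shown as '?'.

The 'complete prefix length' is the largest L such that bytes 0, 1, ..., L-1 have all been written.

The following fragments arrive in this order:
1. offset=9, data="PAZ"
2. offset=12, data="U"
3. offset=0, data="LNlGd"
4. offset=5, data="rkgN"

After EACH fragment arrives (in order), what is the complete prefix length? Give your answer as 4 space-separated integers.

Fragment 1: offset=9 data="PAZ" -> buffer=?????????PAZ? -> prefix_len=0
Fragment 2: offset=12 data="U" -> buffer=?????????PAZU -> prefix_len=0
Fragment 3: offset=0 data="LNlGd" -> buffer=LNlGd????PAZU -> prefix_len=5
Fragment 4: offset=5 data="rkgN" -> buffer=LNlGdrkgNPAZU -> prefix_len=13

Answer: 0 0 5 13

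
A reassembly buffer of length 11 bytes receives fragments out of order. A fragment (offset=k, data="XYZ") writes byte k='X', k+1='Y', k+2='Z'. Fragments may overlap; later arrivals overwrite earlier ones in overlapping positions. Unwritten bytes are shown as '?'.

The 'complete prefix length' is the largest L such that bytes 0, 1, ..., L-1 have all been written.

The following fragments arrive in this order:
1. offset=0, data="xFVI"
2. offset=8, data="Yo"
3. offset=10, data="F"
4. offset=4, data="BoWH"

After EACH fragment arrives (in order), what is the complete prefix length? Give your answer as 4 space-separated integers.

Answer: 4 4 4 11

Derivation:
Fragment 1: offset=0 data="xFVI" -> buffer=xFVI??????? -> prefix_len=4
Fragment 2: offset=8 data="Yo" -> buffer=xFVI????Yo? -> prefix_len=4
Fragment 3: offset=10 data="F" -> buffer=xFVI????YoF -> prefix_len=4
Fragment 4: offset=4 data="BoWH" -> buffer=xFVIBoWHYoF -> prefix_len=11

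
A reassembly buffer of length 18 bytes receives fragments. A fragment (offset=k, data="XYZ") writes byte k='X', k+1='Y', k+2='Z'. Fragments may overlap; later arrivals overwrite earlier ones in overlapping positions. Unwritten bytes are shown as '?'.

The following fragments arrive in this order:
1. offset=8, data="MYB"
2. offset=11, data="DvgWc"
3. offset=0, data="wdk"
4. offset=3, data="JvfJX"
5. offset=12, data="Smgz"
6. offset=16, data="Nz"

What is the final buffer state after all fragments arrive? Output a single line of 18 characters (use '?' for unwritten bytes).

Answer: wdkJvfJXMYBDSmgzNz

Derivation:
Fragment 1: offset=8 data="MYB" -> buffer=????????MYB???????
Fragment 2: offset=11 data="DvgWc" -> buffer=????????MYBDvgWc??
Fragment 3: offset=0 data="wdk" -> buffer=wdk?????MYBDvgWc??
Fragment 4: offset=3 data="JvfJX" -> buffer=wdkJvfJXMYBDvgWc??
Fragment 5: offset=12 data="Smgz" -> buffer=wdkJvfJXMYBDSmgz??
Fragment 6: offset=16 data="Nz" -> buffer=wdkJvfJXMYBDSmgzNz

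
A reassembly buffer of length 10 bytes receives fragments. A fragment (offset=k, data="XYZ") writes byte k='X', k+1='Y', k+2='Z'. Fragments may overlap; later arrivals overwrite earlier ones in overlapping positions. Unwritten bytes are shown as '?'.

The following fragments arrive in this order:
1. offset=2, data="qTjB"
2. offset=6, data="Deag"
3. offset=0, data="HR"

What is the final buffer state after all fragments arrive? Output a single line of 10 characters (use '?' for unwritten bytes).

Answer: HRqTjBDeag

Derivation:
Fragment 1: offset=2 data="qTjB" -> buffer=??qTjB????
Fragment 2: offset=6 data="Deag" -> buffer=??qTjBDeag
Fragment 3: offset=0 data="HR" -> buffer=HRqTjBDeag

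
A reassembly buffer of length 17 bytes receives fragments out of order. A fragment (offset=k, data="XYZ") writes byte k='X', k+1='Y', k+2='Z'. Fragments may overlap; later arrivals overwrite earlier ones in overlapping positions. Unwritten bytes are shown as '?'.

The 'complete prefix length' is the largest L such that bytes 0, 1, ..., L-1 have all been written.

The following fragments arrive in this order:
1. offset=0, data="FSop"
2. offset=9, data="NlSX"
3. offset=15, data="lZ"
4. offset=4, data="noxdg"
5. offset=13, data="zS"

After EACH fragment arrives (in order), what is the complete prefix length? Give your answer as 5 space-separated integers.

Answer: 4 4 4 13 17

Derivation:
Fragment 1: offset=0 data="FSop" -> buffer=FSop????????????? -> prefix_len=4
Fragment 2: offset=9 data="NlSX" -> buffer=FSop?????NlSX???? -> prefix_len=4
Fragment 3: offset=15 data="lZ" -> buffer=FSop?????NlSX??lZ -> prefix_len=4
Fragment 4: offset=4 data="noxdg" -> buffer=FSopnoxdgNlSX??lZ -> prefix_len=13
Fragment 5: offset=13 data="zS" -> buffer=FSopnoxdgNlSXzSlZ -> prefix_len=17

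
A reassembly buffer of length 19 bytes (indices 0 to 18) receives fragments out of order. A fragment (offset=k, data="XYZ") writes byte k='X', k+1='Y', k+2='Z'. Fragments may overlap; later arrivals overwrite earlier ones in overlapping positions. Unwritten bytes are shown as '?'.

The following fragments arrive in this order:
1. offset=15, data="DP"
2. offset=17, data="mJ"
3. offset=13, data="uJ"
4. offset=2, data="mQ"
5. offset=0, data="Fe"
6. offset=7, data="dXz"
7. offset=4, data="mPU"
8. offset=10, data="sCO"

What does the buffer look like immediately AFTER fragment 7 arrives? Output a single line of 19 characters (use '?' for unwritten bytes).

Answer: FemQmPUdXz???uJDPmJ

Derivation:
Fragment 1: offset=15 data="DP" -> buffer=???????????????DP??
Fragment 2: offset=17 data="mJ" -> buffer=???????????????DPmJ
Fragment 3: offset=13 data="uJ" -> buffer=?????????????uJDPmJ
Fragment 4: offset=2 data="mQ" -> buffer=??mQ?????????uJDPmJ
Fragment 5: offset=0 data="Fe" -> buffer=FemQ?????????uJDPmJ
Fragment 6: offset=7 data="dXz" -> buffer=FemQ???dXz???uJDPmJ
Fragment 7: offset=4 data="mPU" -> buffer=FemQmPUdXz???uJDPmJ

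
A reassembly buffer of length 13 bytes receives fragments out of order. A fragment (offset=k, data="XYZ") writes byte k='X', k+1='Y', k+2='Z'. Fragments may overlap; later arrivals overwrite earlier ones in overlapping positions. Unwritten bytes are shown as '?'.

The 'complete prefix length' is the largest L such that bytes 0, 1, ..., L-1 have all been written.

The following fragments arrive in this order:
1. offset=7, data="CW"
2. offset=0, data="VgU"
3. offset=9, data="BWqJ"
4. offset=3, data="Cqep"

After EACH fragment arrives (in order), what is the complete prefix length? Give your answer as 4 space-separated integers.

Fragment 1: offset=7 data="CW" -> buffer=???????CW???? -> prefix_len=0
Fragment 2: offset=0 data="VgU" -> buffer=VgU????CW???? -> prefix_len=3
Fragment 3: offset=9 data="BWqJ" -> buffer=VgU????CWBWqJ -> prefix_len=3
Fragment 4: offset=3 data="Cqep" -> buffer=VgUCqepCWBWqJ -> prefix_len=13

Answer: 0 3 3 13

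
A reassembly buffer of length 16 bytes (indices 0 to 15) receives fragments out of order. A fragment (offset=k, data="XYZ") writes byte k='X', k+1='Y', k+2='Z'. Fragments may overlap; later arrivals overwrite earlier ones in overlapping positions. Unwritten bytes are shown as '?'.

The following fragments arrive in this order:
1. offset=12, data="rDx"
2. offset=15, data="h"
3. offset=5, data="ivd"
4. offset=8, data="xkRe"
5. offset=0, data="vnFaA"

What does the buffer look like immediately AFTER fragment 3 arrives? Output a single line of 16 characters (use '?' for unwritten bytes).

Answer: ?????ivd????rDxh

Derivation:
Fragment 1: offset=12 data="rDx" -> buffer=????????????rDx?
Fragment 2: offset=15 data="h" -> buffer=????????????rDxh
Fragment 3: offset=5 data="ivd" -> buffer=?????ivd????rDxh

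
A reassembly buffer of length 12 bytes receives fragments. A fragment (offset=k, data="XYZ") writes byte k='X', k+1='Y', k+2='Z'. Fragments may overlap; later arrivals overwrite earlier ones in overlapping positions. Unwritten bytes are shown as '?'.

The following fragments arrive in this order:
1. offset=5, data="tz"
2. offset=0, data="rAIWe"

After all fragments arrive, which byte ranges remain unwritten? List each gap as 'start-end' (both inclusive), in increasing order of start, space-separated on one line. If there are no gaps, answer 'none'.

Fragment 1: offset=5 len=2
Fragment 2: offset=0 len=5
Gaps: 7-11

Answer: 7-11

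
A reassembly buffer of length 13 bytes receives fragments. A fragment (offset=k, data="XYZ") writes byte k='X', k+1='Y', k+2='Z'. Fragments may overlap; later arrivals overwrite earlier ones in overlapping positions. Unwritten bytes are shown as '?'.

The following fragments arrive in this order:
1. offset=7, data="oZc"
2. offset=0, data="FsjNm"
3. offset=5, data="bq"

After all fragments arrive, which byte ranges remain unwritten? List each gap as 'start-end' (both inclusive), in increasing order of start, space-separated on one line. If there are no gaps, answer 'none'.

Answer: 10-12

Derivation:
Fragment 1: offset=7 len=3
Fragment 2: offset=0 len=5
Fragment 3: offset=5 len=2
Gaps: 10-12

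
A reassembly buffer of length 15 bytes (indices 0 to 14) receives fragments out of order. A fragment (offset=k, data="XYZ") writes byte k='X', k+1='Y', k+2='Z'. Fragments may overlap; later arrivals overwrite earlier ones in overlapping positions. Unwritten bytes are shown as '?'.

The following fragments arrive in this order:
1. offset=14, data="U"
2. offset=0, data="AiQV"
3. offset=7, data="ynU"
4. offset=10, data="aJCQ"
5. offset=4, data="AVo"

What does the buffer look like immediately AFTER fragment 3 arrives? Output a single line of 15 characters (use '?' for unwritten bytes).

Fragment 1: offset=14 data="U" -> buffer=??????????????U
Fragment 2: offset=0 data="AiQV" -> buffer=AiQV??????????U
Fragment 3: offset=7 data="ynU" -> buffer=AiQV???ynU????U

Answer: AiQV???ynU????U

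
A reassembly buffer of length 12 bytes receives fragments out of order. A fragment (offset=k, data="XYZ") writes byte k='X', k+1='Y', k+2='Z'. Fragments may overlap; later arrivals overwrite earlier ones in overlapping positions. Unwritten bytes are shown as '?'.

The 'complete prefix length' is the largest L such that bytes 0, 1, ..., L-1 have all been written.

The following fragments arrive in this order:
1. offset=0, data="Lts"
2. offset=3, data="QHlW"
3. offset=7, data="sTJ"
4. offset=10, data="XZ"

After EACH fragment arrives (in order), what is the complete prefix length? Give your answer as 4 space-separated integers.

Fragment 1: offset=0 data="Lts" -> buffer=Lts????????? -> prefix_len=3
Fragment 2: offset=3 data="QHlW" -> buffer=LtsQHlW????? -> prefix_len=7
Fragment 3: offset=7 data="sTJ" -> buffer=LtsQHlWsTJ?? -> prefix_len=10
Fragment 4: offset=10 data="XZ" -> buffer=LtsQHlWsTJXZ -> prefix_len=12

Answer: 3 7 10 12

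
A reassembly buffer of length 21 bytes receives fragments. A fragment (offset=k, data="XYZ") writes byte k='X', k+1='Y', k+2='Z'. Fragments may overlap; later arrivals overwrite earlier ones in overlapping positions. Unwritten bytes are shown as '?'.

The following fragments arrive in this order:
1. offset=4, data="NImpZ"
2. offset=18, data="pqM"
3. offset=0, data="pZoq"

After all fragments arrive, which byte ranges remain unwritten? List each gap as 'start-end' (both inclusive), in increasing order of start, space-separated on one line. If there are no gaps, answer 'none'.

Answer: 9-17

Derivation:
Fragment 1: offset=4 len=5
Fragment 2: offset=18 len=3
Fragment 3: offset=0 len=4
Gaps: 9-17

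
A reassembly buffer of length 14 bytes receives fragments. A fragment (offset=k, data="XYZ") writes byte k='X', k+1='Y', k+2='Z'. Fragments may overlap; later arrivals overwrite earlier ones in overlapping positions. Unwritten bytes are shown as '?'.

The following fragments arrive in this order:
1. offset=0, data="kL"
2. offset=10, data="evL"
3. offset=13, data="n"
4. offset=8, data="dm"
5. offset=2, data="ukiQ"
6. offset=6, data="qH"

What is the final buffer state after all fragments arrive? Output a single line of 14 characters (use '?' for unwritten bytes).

Fragment 1: offset=0 data="kL" -> buffer=kL????????????
Fragment 2: offset=10 data="evL" -> buffer=kL????????evL?
Fragment 3: offset=13 data="n" -> buffer=kL????????evLn
Fragment 4: offset=8 data="dm" -> buffer=kL??????dmevLn
Fragment 5: offset=2 data="ukiQ" -> buffer=kLukiQ??dmevLn
Fragment 6: offset=6 data="qH" -> buffer=kLukiQqHdmevLn

Answer: kLukiQqHdmevLn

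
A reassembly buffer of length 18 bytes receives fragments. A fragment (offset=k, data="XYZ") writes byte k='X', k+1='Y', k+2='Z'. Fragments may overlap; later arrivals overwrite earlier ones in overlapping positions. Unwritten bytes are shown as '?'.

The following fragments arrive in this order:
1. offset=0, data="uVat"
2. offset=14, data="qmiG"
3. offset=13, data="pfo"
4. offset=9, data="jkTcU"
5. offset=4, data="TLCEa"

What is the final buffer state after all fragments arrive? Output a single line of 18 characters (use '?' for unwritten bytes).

Fragment 1: offset=0 data="uVat" -> buffer=uVat??????????????
Fragment 2: offset=14 data="qmiG" -> buffer=uVat??????????qmiG
Fragment 3: offset=13 data="pfo" -> buffer=uVat?????????pfoiG
Fragment 4: offset=9 data="jkTcU" -> buffer=uVat?????jkTcUfoiG
Fragment 5: offset=4 data="TLCEa" -> buffer=uVatTLCEajkTcUfoiG

Answer: uVatTLCEajkTcUfoiG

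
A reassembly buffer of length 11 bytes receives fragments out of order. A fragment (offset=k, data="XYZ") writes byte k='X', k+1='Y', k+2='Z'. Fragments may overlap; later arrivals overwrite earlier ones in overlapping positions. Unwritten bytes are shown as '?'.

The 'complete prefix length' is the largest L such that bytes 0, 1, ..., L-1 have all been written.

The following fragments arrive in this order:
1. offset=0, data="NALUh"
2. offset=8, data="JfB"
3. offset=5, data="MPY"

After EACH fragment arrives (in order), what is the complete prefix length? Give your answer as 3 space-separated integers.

Fragment 1: offset=0 data="NALUh" -> buffer=NALUh?????? -> prefix_len=5
Fragment 2: offset=8 data="JfB" -> buffer=NALUh???JfB -> prefix_len=5
Fragment 3: offset=5 data="MPY" -> buffer=NALUhMPYJfB -> prefix_len=11

Answer: 5 5 11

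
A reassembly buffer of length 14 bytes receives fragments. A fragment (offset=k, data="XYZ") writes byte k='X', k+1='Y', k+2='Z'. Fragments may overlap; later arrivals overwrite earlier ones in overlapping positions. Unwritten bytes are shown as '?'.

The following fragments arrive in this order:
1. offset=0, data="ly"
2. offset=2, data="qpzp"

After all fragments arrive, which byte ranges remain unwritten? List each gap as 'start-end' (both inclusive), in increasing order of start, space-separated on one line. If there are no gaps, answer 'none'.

Answer: 6-13

Derivation:
Fragment 1: offset=0 len=2
Fragment 2: offset=2 len=4
Gaps: 6-13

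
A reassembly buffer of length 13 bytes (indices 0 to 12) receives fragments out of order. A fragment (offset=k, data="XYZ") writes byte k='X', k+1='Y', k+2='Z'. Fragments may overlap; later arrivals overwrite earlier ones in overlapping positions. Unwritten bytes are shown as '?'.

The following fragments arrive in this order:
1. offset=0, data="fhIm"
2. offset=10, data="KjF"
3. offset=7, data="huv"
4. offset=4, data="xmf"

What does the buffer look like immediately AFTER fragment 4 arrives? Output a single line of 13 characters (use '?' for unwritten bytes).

Answer: fhImxmfhuvKjF

Derivation:
Fragment 1: offset=0 data="fhIm" -> buffer=fhIm?????????
Fragment 2: offset=10 data="KjF" -> buffer=fhIm??????KjF
Fragment 3: offset=7 data="huv" -> buffer=fhIm???huvKjF
Fragment 4: offset=4 data="xmf" -> buffer=fhImxmfhuvKjF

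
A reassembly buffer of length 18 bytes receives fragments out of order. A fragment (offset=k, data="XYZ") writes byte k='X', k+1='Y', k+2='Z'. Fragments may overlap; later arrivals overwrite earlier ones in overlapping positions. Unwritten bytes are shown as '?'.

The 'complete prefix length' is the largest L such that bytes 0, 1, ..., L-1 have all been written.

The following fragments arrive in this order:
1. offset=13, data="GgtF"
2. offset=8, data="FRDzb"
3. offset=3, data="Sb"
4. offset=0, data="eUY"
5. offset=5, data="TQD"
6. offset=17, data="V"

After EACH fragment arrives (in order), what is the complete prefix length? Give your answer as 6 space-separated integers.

Answer: 0 0 0 5 17 18

Derivation:
Fragment 1: offset=13 data="GgtF" -> buffer=?????????????GgtF? -> prefix_len=0
Fragment 2: offset=8 data="FRDzb" -> buffer=????????FRDzbGgtF? -> prefix_len=0
Fragment 3: offset=3 data="Sb" -> buffer=???Sb???FRDzbGgtF? -> prefix_len=0
Fragment 4: offset=0 data="eUY" -> buffer=eUYSb???FRDzbGgtF? -> prefix_len=5
Fragment 5: offset=5 data="TQD" -> buffer=eUYSbTQDFRDzbGgtF? -> prefix_len=17
Fragment 6: offset=17 data="V" -> buffer=eUYSbTQDFRDzbGgtFV -> prefix_len=18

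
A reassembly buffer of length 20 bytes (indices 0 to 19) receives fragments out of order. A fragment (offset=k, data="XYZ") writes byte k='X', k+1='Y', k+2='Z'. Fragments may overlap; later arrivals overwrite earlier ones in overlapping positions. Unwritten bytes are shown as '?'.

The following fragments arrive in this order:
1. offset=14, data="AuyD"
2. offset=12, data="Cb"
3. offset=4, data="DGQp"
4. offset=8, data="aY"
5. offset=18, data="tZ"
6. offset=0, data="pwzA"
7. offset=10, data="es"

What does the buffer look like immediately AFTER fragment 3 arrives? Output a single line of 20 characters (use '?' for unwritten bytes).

Answer: ????DGQp????CbAuyD??

Derivation:
Fragment 1: offset=14 data="AuyD" -> buffer=??????????????AuyD??
Fragment 2: offset=12 data="Cb" -> buffer=????????????CbAuyD??
Fragment 3: offset=4 data="DGQp" -> buffer=????DGQp????CbAuyD??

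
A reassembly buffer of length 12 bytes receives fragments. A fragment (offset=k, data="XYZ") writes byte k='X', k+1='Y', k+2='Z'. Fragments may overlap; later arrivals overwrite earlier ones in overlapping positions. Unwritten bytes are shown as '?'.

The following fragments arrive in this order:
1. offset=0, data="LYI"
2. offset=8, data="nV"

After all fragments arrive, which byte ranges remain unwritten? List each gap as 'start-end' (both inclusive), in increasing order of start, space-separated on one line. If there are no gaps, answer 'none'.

Answer: 3-7 10-11

Derivation:
Fragment 1: offset=0 len=3
Fragment 2: offset=8 len=2
Gaps: 3-7 10-11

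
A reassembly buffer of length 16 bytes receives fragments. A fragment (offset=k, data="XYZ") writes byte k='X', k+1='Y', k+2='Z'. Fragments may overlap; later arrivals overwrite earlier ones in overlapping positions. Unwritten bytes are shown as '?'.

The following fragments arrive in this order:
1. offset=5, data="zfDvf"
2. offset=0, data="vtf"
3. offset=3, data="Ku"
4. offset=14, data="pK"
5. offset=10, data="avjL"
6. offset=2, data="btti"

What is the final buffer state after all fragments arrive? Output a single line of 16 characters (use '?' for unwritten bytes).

Fragment 1: offset=5 data="zfDvf" -> buffer=?????zfDvf??????
Fragment 2: offset=0 data="vtf" -> buffer=vtf??zfDvf??????
Fragment 3: offset=3 data="Ku" -> buffer=vtfKuzfDvf??????
Fragment 4: offset=14 data="pK" -> buffer=vtfKuzfDvf????pK
Fragment 5: offset=10 data="avjL" -> buffer=vtfKuzfDvfavjLpK
Fragment 6: offset=2 data="btti" -> buffer=vtbttifDvfavjLpK

Answer: vtbttifDvfavjLpK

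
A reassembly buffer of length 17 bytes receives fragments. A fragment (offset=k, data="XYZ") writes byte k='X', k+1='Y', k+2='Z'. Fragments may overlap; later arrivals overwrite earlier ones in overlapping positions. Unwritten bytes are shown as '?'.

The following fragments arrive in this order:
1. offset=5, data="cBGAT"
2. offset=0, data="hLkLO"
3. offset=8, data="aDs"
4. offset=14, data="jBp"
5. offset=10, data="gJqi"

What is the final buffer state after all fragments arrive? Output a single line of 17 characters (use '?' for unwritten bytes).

Answer: hLkLOcBGaDgJqijBp

Derivation:
Fragment 1: offset=5 data="cBGAT" -> buffer=?????cBGAT???????
Fragment 2: offset=0 data="hLkLO" -> buffer=hLkLOcBGAT???????
Fragment 3: offset=8 data="aDs" -> buffer=hLkLOcBGaDs??????
Fragment 4: offset=14 data="jBp" -> buffer=hLkLOcBGaDs???jBp
Fragment 5: offset=10 data="gJqi" -> buffer=hLkLOcBGaDgJqijBp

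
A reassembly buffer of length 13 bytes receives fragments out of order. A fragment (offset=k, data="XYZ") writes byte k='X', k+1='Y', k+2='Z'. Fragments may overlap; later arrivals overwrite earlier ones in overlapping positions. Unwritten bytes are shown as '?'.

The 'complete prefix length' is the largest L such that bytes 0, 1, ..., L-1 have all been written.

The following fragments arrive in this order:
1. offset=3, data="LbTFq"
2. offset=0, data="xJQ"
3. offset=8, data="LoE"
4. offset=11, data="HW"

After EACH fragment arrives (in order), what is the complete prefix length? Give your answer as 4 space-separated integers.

Answer: 0 8 11 13

Derivation:
Fragment 1: offset=3 data="LbTFq" -> buffer=???LbTFq????? -> prefix_len=0
Fragment 2: offset=0 data="xJQ" -> buffer=xJQLbTFq????? -> prefix_len=8
Fragment 3: offset=8 data="LoE" -> buffer=xJQLbTFqLoE?? -> prefix_len=11
Fragment 4: offset=11 data="HW" -> buffer=xJQLbTFqLoEHW -> prefix_len=13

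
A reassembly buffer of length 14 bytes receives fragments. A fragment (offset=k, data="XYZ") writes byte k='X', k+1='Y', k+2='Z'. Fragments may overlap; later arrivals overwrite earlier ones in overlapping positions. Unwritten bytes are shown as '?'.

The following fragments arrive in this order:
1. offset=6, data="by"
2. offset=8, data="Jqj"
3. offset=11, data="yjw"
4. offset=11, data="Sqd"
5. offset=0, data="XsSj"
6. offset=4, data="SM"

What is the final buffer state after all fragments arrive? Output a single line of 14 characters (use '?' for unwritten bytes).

Answer: XsSjSMbyJqjSqd

Derivation:
Fragment 1: offset=6 data="by" -> buffer=??????by??????
Fragment 2: offset=8 data="Jqj" -> buffer=??????byJqj???
Fragment 3: offset=11 data="yjw" -> buffer=??????byJqjyjw
Fragment 4: offset=11 data="Sqd" -> buffer=??????byJqjSqd
Fragment 5: offset=0 data="XsSj" -> buffer=XsSj??byJqjSqd
Fragment 6: offset=4 data="SM" -> buffer=XsSjSMbyJqjSqd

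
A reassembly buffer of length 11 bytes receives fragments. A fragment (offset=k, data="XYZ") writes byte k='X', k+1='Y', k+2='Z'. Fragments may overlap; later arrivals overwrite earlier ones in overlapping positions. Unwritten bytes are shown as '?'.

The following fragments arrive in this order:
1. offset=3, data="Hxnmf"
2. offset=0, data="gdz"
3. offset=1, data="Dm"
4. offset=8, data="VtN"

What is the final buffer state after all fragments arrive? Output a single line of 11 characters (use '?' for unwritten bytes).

Fragment 1: offset=3 data="Hxnmf" -> buffer=???Hxnmf???
Fragment 2: offset=0 data="gdz" -> buffer=gdzHxnmf???
Fragment 3: offset=1 data="Dm" -> buffer=gDmHxnmf???
Fragment 4: offset=8 data="VtN" -> buffer=gDmHxnmfVtN

Answer: gDmHxnmfVtN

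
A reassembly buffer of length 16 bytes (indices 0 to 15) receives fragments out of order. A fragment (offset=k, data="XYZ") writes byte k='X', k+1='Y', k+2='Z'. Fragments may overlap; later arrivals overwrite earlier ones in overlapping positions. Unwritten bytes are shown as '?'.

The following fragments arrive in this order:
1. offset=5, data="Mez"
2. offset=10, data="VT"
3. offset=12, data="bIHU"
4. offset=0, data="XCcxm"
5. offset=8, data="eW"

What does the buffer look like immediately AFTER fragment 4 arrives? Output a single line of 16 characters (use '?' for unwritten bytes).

Answer: XCcxmMez??VTbIHU

Derivation:
Fragment 1: offset=5 data="Mez" -> buffer=?????Mez????????
Fragment 2: offset=10 data="VT" -> buffer=?????Mez??VT????
Fragment 3: offset=12 data="bIHU" -> buffer=?????Mez??VTbIHU
Fragment 4: offset=0 data="XCcxm" -> buffer=XCcxmMez??VTbIHU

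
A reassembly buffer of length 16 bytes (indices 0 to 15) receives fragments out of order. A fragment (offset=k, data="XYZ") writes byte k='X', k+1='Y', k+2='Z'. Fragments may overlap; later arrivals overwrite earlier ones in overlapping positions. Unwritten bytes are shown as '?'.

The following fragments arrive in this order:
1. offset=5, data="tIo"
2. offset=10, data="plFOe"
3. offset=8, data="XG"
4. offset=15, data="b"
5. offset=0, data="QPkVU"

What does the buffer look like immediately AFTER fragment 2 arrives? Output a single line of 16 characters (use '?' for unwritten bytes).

Fragment 1: offset=5 data="tIo" -> buffer=?????tIo????????
Fragment 2: offset=10 data="plFOe" -> buffer=?????tIo??plFOe?

Answer: ?????tIo??plFOe?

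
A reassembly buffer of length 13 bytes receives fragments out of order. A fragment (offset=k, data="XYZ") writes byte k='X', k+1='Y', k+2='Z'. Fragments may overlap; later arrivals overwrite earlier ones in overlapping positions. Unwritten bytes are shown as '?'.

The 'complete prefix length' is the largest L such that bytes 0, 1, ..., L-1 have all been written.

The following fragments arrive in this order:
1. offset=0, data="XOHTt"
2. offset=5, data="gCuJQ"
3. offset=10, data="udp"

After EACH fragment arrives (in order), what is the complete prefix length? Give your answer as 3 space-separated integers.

Fragment 1: offset=0 data="XOHTt" -> buffer=XOHTt???????? -> prefix_len=5
Fragment 2: offset=5 data="gCuJQ" -> buffer=XOHTtgCuJQ??? -> prefix_len=10
Fragment 3: offset=10 data="udp" -> buffer=XOHTtgCuJQudp -> prefix_len=13

Answer: 5 10 13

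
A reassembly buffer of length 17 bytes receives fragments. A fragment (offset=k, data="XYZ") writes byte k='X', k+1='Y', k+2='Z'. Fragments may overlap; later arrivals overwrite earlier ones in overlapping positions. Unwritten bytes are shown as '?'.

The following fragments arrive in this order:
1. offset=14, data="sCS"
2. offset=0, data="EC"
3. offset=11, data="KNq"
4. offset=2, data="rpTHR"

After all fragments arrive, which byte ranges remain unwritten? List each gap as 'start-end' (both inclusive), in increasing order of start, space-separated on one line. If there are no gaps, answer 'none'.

Fragment 1: offset=14 len=3
Fragment 2: offset=0 len=2
Fragment 3: offset=11 len=3
Fragment 4: offset=2 len=5
Gaps: 7-10

Answer: 7-10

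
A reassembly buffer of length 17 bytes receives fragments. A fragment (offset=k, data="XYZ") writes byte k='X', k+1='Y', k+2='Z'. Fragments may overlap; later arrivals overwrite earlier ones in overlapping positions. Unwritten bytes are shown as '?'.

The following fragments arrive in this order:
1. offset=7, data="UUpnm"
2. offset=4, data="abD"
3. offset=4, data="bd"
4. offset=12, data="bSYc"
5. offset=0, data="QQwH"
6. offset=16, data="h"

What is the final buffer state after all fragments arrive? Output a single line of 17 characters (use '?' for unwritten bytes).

Answer: QQwHbdDUUpnmbSYch

Derivation:
Fragment 1: offset=7 data="UUpnm" -> buffer=???????UUpnm?????
Fragment 2: offset=4 data="abD" -> buffer=????abDUUpnm?????
Fragment 3: offset=4 data="bd" -> buffer=????bdDUUpnm?????
Fragment 4: offset=12 data="bSYc" -> buffer=????bdDUUpnmbSYc?
Fragment 5: offset=0 data="QQwH" -> buffer=QQwHbdDUUpnmbSYc?
Fragment 6: offset=16 data="h" -> buffer=QQwHbdDUUpnmbSYch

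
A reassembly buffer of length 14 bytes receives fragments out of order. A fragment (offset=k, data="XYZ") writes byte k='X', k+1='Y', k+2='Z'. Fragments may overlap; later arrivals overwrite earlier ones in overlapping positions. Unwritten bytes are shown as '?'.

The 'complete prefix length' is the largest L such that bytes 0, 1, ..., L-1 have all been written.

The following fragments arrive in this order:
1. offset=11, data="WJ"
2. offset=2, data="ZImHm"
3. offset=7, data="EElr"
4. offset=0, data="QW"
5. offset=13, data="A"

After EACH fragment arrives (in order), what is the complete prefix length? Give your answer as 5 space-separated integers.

Fragment 1: offset=11 data="WJ" -> buffer=???????????WJ? -> prefix_len=0
Fragment 2: offset=2 data="ZImHm" -> buffer=??ZImHm????WJ? -> prefix_len=0
Fragment 3: offset=7 data="EElr" -> buffer=??ZImHmEElrWJ? -> prefix_len=0
Fragment 4: offset=0 data="QW" -> buffer=QWZImHmEElrWJ? -> prefix_len=13
Fragment 5: offset=13 data="A" -> buffer=QWZImHmEElrWJA -> prefix_len=14

Answer: 0 0 0 13 14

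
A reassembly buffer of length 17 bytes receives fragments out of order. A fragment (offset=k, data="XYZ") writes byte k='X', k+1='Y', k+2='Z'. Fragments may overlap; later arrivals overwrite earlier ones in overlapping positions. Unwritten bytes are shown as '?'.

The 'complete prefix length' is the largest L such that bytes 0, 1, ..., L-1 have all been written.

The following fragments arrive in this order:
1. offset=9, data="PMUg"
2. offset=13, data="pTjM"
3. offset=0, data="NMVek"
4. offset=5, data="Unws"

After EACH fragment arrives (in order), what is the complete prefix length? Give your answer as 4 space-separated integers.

Fragment 1: offset=9 data="PMUg" -> buffer=?????????PMUg???? -> prefix_len=0
Fragment 2: offset=13 data="pTjM" -> buffer=?????????PMUgpTjM -> prefix_len=0
Fragment 3: offset=0 data="NMVek" -> buffer=NMVek????PMUgpTjM -> prefix_len=5
Fragment 4: offset=5 data="Unws" -> buffer=NMVekUnwsPMUgpTjM -> prefix_len=17

Answer: 0 0 5 17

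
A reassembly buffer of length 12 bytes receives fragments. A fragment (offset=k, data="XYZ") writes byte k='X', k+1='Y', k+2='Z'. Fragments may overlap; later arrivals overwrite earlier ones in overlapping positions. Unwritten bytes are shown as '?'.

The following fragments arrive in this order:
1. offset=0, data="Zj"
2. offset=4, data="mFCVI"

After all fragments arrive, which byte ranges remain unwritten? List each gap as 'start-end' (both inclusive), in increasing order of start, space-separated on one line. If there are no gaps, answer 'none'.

Answer: 2-3 9-11

Derivation:
Fragment 1: offset=0 len=2
Fragment 2: offset=4 len=5
Gaps: 2-3 9-11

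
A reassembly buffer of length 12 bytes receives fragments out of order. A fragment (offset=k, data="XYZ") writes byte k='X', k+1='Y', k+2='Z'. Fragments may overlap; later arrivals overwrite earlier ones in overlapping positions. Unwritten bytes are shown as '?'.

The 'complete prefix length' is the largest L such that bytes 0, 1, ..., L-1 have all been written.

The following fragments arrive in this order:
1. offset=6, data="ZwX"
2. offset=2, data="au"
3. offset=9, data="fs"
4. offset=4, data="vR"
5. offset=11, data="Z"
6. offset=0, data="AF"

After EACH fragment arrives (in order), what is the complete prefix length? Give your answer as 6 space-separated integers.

Fragment 1: offset=6 data="ZwX" -> buffer=??????ZwX??? -> prefix_len=0
Fragment 2: offset=2 data="au" -> buffer=??au??ZwX??? -> prefix_len=0
Fragment 3: offset=9 data="fs" -> buffer=??au??ZwXfs? -> prefix_len=0
Fragment 4: offset=4 data="vR" -> buffer=??auvRZwXfs? -> prefix_len=0
Fragment 5: offset=11 data="Z" -> buffer=??auvRZwXfsZ -> prefix_len=0
Fragment 6: offset=0 data="AF" -> buffer=AFauvRZwXfsZ -> prefix_len=12

Answer: 0 0 0 0 0 12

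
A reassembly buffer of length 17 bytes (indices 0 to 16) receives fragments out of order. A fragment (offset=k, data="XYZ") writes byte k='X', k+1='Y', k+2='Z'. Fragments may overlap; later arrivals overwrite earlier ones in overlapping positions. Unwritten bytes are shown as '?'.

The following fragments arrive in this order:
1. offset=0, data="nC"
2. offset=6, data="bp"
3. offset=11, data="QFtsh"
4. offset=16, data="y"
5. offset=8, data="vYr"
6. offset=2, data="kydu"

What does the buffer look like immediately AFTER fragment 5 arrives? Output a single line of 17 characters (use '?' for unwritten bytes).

Answer: nC????bpvYrQFtshy

Derivation:
Fragment 1: offset=0 data="nC" -> buffer=nC???????????????
Fragment 2: offset=6 data="bp" -> buffer=nC????bp?????????
Fragment 3: offset=11 data="QFtsh" -> buffer=nC????bp???QFtsh?
Fragment 4: offset=16 data="y" -> buffer=nC????bp???QFtshy
Fragment 5: offset=8 data="vYr" -> buffer=nC????bpvYrQFtshy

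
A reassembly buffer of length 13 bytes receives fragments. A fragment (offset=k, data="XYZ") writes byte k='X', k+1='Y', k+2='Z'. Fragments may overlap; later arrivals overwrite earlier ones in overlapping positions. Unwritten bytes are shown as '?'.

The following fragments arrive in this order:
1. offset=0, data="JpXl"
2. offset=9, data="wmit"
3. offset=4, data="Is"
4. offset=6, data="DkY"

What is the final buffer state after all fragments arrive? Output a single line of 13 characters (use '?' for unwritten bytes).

Fragment 1: offset=0 data="JpXl" -> buffer=JpXl?????????
Fragment 2: offset=9 data="wmit" -> buffer=JpXl?????wmit
Fragment 3: offset=4 data="Is" -> buffer=JpXlIs???wmit
Fragment 4: offset=6 data="DkY" -> buffer=JpXlIsDkYwmit

Answer: JpXlIsDkYwmit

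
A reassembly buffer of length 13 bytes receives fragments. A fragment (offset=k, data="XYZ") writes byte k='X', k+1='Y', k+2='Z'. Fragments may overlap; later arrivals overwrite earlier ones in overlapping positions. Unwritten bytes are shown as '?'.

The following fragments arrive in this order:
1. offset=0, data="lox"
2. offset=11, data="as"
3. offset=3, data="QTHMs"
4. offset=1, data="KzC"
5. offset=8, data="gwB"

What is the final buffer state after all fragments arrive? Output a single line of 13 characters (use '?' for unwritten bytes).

Answer: lKzCTHMsgwBas

Derivation:
Fragment 1: offset=0 data="lox" -> buffer=lox??????????
Fragment 2: offset=11 data="as" -> buffer=lox????????as
Fragment 3: offset=3 data="QTHMs" -> buffer=loxQTHMs???as
Fragment 4: offset=1 data="KzC" -> buffer=lKzCTHMs???as
Fragment 5: offset=8 data="gwB" -> buffer=lKzCTHMsgwBas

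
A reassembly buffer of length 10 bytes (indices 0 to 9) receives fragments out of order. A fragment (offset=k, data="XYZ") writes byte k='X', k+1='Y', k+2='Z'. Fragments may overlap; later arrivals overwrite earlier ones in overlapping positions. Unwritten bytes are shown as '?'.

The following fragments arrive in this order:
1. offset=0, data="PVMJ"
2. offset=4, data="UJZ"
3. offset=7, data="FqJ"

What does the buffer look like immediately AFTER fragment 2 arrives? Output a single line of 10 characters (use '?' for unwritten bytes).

Fragment 1: offset=0 data="PVMJ" -> buffer=PVMJ??????
Fragment 2: offset=4 data="UJZ" -> buffer=PVMJUJZ???

Answer: PVMJUJZ???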